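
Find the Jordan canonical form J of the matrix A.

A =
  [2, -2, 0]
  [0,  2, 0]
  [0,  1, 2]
J_2(2) ⊕ J_1(2)

The characteristic polynomial is
  det(x·I − A) = x^3 - 6*x^2 + 12*x - 8 = (x - 2)^3

Eigenvalues and multiplicities (the geometric multiplicity of λ is n − rank(A − λI), which equals the number of Jordan blocks for λ):
  λ = 2: algebraic multiplicity = 3, geometric multiplicity = 2

Determining the block sizes for each eigenvalue:
  λ = 2: 2 blocks summing to 3 forces exactly one block of size 2 and the rest size 1 → block sizes [2, 1]

Assembling the blocks gives a Jordan form
J =
  [2, 1, 0]
  [0, 2, 0]
  [0, 0, 2]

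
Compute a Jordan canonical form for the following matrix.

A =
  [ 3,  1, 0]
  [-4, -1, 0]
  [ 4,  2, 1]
J_2(1) ⊕ J_1(1)

The characteristic polynomial is
  det(x·I − A) = x^3 - 3*x^2 + 3*x - 1 = (x - 1)^3

Eigenvalues and multiplicities (the geometric multiplicity of λ is n − rank(A − λI), which equals the number of Jordan blocks for λ):
  λ = 1: algebraic multiplicity = 3, geometric multiplicity = 2

Determining the block sizes for each eigenvalue:
  λ = 1: 2 blocks summing to 3 forces exactly one block of size 2 and the rest size 1 → block sizes [2, 1]

Assembling the blocks gives a Jordan form
J =
  [1, 1, 0]
  [0, 1, 0]
  [0, 0, 1]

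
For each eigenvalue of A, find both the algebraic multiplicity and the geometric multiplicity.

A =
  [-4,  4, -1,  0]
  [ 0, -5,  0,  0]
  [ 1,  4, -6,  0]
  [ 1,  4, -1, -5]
λ = -5: alg = 4, geom = 3

Step 1 — factor the characteristic polynomial to read off the algebraic multiplicities:
  χ_A(x) = (x + 5)^4

Step 2 — compute geometric multiplicities via the rank-nullity identity g(λ) = n − rank(A − λI):
  rank(A − (-5)·I) = 1, so dim ker(A − (-5)·I) = n − 1 = 3

Summary:
  λ = -5: algebraic multiplicity = 4, geometric multiplicity = 3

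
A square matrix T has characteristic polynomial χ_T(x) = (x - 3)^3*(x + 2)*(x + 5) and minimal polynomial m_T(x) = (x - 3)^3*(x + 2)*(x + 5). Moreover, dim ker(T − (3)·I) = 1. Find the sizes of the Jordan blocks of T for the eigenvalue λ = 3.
Block sizes for λ = 3: [3]

Step 1 — from the characteristic polynomial, algebraic multiplicity of λ = 3 is 3. From dim ker(T − (3)·I) = 1, there are exactly 1 Jordan blocks for λ = 3.
Step 2 — from the minimal polynomial, the factor (x − 3)^3 tells us the largest block for λ = 3 has size 3.
Step 3 — with total size 3, 1 blocks, and largest block 3, the block sizes (in nonincreasing order) are [3].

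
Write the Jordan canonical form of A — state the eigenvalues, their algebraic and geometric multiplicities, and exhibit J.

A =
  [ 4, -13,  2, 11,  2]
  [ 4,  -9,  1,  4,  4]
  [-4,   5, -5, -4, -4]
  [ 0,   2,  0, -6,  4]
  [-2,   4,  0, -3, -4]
J_3(-4) ⊕ J_2(-4)

The characteristic polynomial is
  det(x·I − A) = x^5 + 20*x^4 + 160*x^3 + 640*x^2 + 1280*x + 1024 = (x + 4)^5

Eigenvalues and multiplicities (the geometric multiplicity of λ is n − rank(A − λI), which equals the number of Jordan blocks for λ):
  λ = -4: algebraic multiplicity = 5, geometric multiplicity = 2

Determining the block sizes for each eigenvalue:
  λ = -4: with am = 5 and gm = 2, the partition is not yet determined (e.g. several partitions of 5 into 2 parts exist). Let N = A − (-4)·I. Computing rank(N^1) = 3, rank(N^2) = 1, rank(N^3) = 0; the number of blocks of size ≥ j is rank(N^{j−1}) − rank(N^j), giving [2, 2, 1]. So we have 1 block(s) of size 3, 1 block(s) of size 2 → block sizes [3, 2]

Assembling the blocks gives a Jordan form
J =
  [-4,  1,  0,  0,  0]
  [ 0, -4,  1,  0,  0]
  [ 0,  0, -4,  0,  0]
  [ 0,  0,  0, -4,  1]
  [ 0,  0,  0,  0, -4]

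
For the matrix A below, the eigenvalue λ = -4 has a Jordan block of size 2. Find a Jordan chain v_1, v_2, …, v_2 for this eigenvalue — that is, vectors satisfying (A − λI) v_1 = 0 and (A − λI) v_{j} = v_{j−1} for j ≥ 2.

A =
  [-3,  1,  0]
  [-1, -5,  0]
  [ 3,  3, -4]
A Jordan chain for λ = -4 of length 2:
v_1 = (1, -1, 3)ᵀ
v_2 = (1, 0, 0)ᵀ

Let N = A − (-4)·I. We want v_2 with N^2 v_2 = 0 but N^1 v_2 ≠ 0; then v_{j-1} := N · v_j for j = 2, …, 2.

Pick v_2 = (1, 0, 0)ᵀ.
Then v_1 = N · v_2 = (1, -1, 3)ᵀ.

Sanity check: (A − (-4)·I) v_1 = (0, 0, 0)ᵀ = 0. ✓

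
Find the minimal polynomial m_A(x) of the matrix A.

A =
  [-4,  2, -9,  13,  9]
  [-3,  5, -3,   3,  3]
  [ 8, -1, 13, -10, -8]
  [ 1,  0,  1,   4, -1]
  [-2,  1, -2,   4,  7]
x^3 - 15*x^2 + 75*x - 125

The characteristic polynomial is χ_A(x) = (x - 5)^5, so the eigenvalues are known. The minimal polynomial is
  m_A(x) = Π_λ (x − λ)^{k_λ}
where k_λ is the size of the *largest* Jordan block for λ (equivalently, the smallest k with (A − λI)^k v = 0 for every generalised eigenvector v of λ).

  λ = 5: largest Jordan block has size 3, contributing (x − 5)^3

So m_A(x) = (x - 5)^3 = x^3 - 15*x^2 + 75*x - 125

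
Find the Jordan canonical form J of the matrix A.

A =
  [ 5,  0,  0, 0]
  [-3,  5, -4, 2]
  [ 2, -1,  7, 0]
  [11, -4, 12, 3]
J_3(5) ⊕ J_1(5)

The characteristic polynomial is
  det(x·I − A) = x^4 - 20*x^3 + 150*x^2 - 500*x + 625 = (x - 5)^4

Eigenvalues and multiplicities (the geometric multiplicity of λ is n − rank(A − λI), which equals the number of Jordan blocks for λ):
  λ = 5: algebraic multiplicity = 4, geometric multiplicity = 2

Determining the block sizes for each eigenvalue:
  λ = 5: with am = 4 and gm = 2, the partition is not yet determined (e.g. several partitions of 4 into 2 parts exist). Let N = A − (5)·I. Computing rank(N^1) = 2, rank(N^2) = 1, rank(N^3) = 0; the number of blocks of size ≥ j is rank(N^{j−1}) − rank(N^j), giving [2, 1, 1]. So we have 1 block(s) of size 3, 1 block(s) of size 1 → block sizes [3, 1]

Assembling the blocks gives a Jordan form
J =
  [5, 1, 0, 0]
  [0, 5, 1, 0]
  [0, 0, 5, 0]
  [0, 0, 0, 5]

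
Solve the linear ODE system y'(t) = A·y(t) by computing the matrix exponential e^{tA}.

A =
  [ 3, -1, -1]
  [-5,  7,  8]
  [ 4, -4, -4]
e^{tA} =
  [t^2*exp(2*t) + t*exp(2*t) + exp(2*t), -t^2*exp(2*t) - t*exp(2*t), -3*t^2*exp(2*t)/2 - t*exp(2*t)]
  [t^2*exp(2*t) - 5*t*exp(2*t), -t^2*exp(2*t) + 5*t*exp(2*t) + exp(2*t), -3*t^2*exp(2*t)/2 + 8*t*exp(2*t)]
  [4*t*exp(2*t), -4*t*exp(2*t), -6*t*exp(2*t) + exp(2*t)]

Strategy: write A = P · J · P⁻¹ where J is a Jordan canonical form, so e^{tA} = P · e^{tJ} · P⁻¹, and e^{tJ} can be computed block-by-block.

A has Jordan form
J =
  [2, 1, 0]
  [0, 2, 1]
  [0, 0, 2]
(up to reordering of blocks).

Per-block formulas:
  For a 3×3 Jordan block J_3(2): exp(t · J_3(2)) = e^(2t)·(I + t·N + (t^2/2)·N^2), where N is the 3×3 nilpotent shift.

After assembling e^{tJ} and conjugating by P, we get:

e^{tA} =
  [t^2*exp(2*t) + t*exp(2*t) + exp(2*t), -t^2*exp(2*t) - t*exp(2*t), -3*t^2*exp(2*t)/2 - t*exp(2*t)]
  [t^2*exp(2*t) - 5*t*exp(2*t), -t^2*exp(2*t) + 5*t*exp(2*t) + exp(2*t), -3*t^2*exp(2*t)/2 + 8*t*exp(2*t)]
  [4*t*exp(2*t), -4*t*exp(2*t), -6*t*exp(2*t) + exp(2*t)]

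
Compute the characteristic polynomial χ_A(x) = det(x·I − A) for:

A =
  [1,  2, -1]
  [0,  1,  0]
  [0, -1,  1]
x^3 - 3*x^2 + 3*x - 1

Expanding det(x·I − A) (e.g. by cofactor expansion or by noting that A is similar to its Jordan form J, which has the same characteristic polynomial as A) gives
  χ_A(x) = x^3 - 3*x^2 + 3*x - 1
which factors as (x - 1)^3. The eigenvalues (with algebraic multiplicities) are λ = 1 with multiplicity 3.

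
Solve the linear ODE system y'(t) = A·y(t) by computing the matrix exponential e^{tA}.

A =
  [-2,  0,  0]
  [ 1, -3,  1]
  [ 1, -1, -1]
e^{tA} =
  [exp(-2*t), 0, 0]
  [t*exp(-2*t), -t*exp(-2*t) + exp(-2*t), t*exp(-2*t)]
  [t*exp(-2*t), -t*exp(-2*t), t*exp(-2*t) + exp(-2*t)]

Strategy: write A = P · J · P⁻¹ where J is a Jordan canonical form, so e^{tA} = P · e^{tJ} · P⁻¹, and e^{tJ} can be computed block-by-block.

A has Jordan form
J =
  [-2,  1,  0]
  [ 0, -2,  0]
  [ 0,  0, -2]
(up to reordering of blocks).

Per-block formulas:
  For a 2×2 Jordan block J_2(-2): exp(t · J_2(-2)) = e^(-2t)·(I + t·N), where N is the 2×2 nilpotent shift.
  For a 1×1 block at λ = -2: exp(t · [-2]) = [e^(-2t)].

After assembling e^{tJ} and conjugating by P, we get:

e^{tA} =
  [exp(-2*t), 0, 0]
  [t*exp(-2*t), -t*exp(-2*t) + exp(-2*t), t*exp(-2*t)]
  [t*exp(-2*t), -t*exp(-2*t), t*exp(-2*t) + exp(-2*t)]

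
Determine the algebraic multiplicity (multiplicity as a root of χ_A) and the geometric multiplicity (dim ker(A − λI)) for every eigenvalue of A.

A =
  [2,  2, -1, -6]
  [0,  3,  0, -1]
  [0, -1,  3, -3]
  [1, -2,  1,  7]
λ = 3: alg = 1, geom = 1; λ = 4: alg = 3, geom = 1

Step 1 — factor the characteristic polynomial to read off the algebraic multiplicities:
  χ_A(x) = (x - 4)^3*(x - 3)

Step 2 — compute geometric multiplicities via the rank-nullity identity g(λ) = n − rank(A − λI):
  rank(A − (3)·I) = 3, so dim ker(A − (3)·I) = n − 3 = 1
  rank(A − (4)·I) = 3, so dim ker(A − (4)·I) = n − 3 = 1

Summary:
  λ = 3: algebraic multiplicity = 1, geometric multiplicity = 1
  λ = 4: algebraic multiplicity = 3, geometric multiplicity = 1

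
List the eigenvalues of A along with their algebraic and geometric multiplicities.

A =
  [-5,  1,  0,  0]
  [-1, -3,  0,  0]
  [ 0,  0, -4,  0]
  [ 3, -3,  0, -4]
λ = -4: alg = 4, geom = 3

Step 1 — factor the characteristic polynomial to read off the algebraic multiplicities:
  χ_A(x) = (x + 4)^4

Step 2 — compute geometric multiplicities via the rank-nullity identity g(λ) = n − rank(A − λI):
  rank(A − (-4)·I) = 1, so dim ker(A − (-4)·I) = n − 1 = 3

Summary:
  λ = -4: algebraic multiplicity = 4, geometric multiplicity = 3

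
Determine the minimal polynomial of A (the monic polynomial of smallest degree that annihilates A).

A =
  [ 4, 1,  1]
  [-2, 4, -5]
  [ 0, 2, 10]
x^3 - 18*x^2 + 108*x - 216

The characteristic polynomial is χ_A(x) = (x - 6)^3, so the eigenvalues are known. The minimal polynomial is
  m_A(x) = Π_λ (x − λ)^{k_λ}
where k_λ is the size of the *largest* Jordan block for λ (equivalently, the smallest k with (A − λI)^k v = 0 for every generalised eigenvector v of λ).

  λ = 6: largest Jordan block has size 3, contributing (x − 6)^3

So m_A(x) = (x - 6)^3 = x^3 - 18*x^2 + 108*x - 216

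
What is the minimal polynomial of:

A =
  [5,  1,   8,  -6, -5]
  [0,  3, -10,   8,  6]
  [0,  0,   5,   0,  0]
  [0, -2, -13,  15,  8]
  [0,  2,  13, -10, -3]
x^3 - 15*x^2 + 75*x - 125

The characteristic polynomial is χ_A(x) = (x - 5)^5, so the eigenvalues are known. The minimal polynomial is
  m_A(x) = Π_λ (x − λ)^{k_λ}
where k_λ is the size of the *largest* Jordan block for λ (equivalently, the smallest k with (A − λI)^k v = 0 for every generalised eigenvector v of λ).

  λ = 5: largest Jordan block has size 3, contributing (x − 5)^3

So m_A(x) = (x - 5)^3 = x^3 - 15*x^2 + 75*x - 125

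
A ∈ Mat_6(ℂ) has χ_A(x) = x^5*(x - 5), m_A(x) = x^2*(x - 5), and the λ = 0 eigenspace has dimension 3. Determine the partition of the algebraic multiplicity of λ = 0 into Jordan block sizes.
Block sizes for λ = 0: [2, 2, 1]

Step 1 — from the characteristic polynomial, algebraic multiplicity of λ = 0 is 5. From dim ker(A − (0)·I) = 3, there are exactly 3 Jordan blocks for λ = 0.
Step 2 — from the minimal polynomial, the factor (x − 0)^2 tells us the largest block for λ = 0 has size 2.
Step 3 — with total size 5, 3 blocks, and largest block 2, the block sizes (in nonincreasing order) are [2, 2, 1].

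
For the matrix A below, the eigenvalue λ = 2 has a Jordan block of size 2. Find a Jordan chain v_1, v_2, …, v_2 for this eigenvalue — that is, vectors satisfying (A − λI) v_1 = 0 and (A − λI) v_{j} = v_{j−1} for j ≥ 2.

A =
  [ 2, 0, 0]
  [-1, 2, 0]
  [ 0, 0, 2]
A Jordan chain for λ = 2 of length 2:
v_1 = (0, -1, 0)ᵀ
v_2 = (1, 0, 0)ᵀ

Let N = A − (2)·I. We want v_2 with N^2 v_2 = 0 but N^1 v_2 ≠ 0; then v_{j-1} := N · v_j for j = 2, …, 2.

Pick v_2 = (1, 0, 0)ᵀ.
Then v_1 = N · v_2 = (0, -1, 0)ᵀ.

Sanity check: (A − (2)·I) v_1 = (0, 0, 0)ᵀ = 0. ✓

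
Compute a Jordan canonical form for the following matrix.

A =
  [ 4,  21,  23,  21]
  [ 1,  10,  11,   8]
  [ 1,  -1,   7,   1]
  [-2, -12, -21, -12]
J_1(-3) ⊕ J_3(4)

The characteristic polynomial is
  det(x·I − A) = x^4 - 9*x^3 + 12*x^2 + 80*x - 192 = (x - 4)^3*(x + 3)

Eigenvalues and multiplicities (the geometric multiplicity of λ is n − rank(A − λI), which equals the number of Jordan blocks for λ):
  λ = -3: algebraic multiplicity = 1, geometric multiplicity = 1
  λ = 4: algebraic multiplicity = 3, geometric multiplicity = 1

Determining the block sizes for each eigenvalue:
  λ = -3: one block (gm = 1), so the single block has size am = 1 → block sizes [1]
  λ = 4: one block (gm = 1), so the single block has size am = 3 → block sizes [3]

Assembling the blocks gives a Jordan form
J =
  [-3, 0, 0, 0]
  [ 0, 4, 1, 0]
  [ 0, 0, 4, 1]
  [ 0, 0, 0, 4]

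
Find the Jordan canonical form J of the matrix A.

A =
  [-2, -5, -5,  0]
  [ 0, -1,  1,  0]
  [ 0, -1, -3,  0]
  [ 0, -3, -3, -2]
J_2(-2) ⊕ J_1(-2) ⊕ J_1(-2)

The characteristic polynomial is
  det(x·I − A) = x^4 + 8*x^3 + 24*x^2 + 32*x + 16 = (x + 2)^4

Eigenvalues and multiplicities (the geometric multiplicity of λ is n − rank(A − λI), which equals the number of Jordan blocks for λ):
  λ = -2: algebraic multiplicity = 4, geometric multiplicity = 3

Determining the block sizes for each eigenvalue:
  λ = -2: 3 blocks summing to 4 forces exactly one block of size 2 and the rest size 1 → block sizes [2, 1, 1]

Assembling the blocks gives a Jordan form
J =
  [-2,  1,  0,  0]
  [ 0, -2,  0,  0]
  [ 0,  0, -2,  0]
  [ 0,  0,  0, -2]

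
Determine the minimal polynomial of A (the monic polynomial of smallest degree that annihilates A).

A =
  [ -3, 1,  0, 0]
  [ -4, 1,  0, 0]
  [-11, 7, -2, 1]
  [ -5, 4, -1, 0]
x^2 + 2*x + 1

The characteristic polynomial is χ_A(x) = (x + 1)^4, so the eigenvalues are known. The minimal polynomial is
  m_A(x) = Π_λ (x − λ)^{k_λ}
where k_λ is the size of the *largest* Jordan block for λ (equivalently, the smallest k with (A − λI)^k v = 0 for every generalised eigenvector v of λ).

  λ = -1: largest Jordan block has size 2, contributing (x + 1)^2

So m_A(x) = (x + 1)^2 = x^2 + 2*x + 1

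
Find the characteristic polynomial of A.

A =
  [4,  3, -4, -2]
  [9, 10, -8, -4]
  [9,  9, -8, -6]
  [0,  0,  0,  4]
x^4 - 10*x^3 + 33*x^2 - 40*x + 16

Expanding det(x·I − A) (e.g. by cofactor expansion or by noting that A is similar to its Jordan form J, which has the same characteristic polynomial as A) gives
  χ_A(x) = x^4 - 10*x^3 + 33*x^2 - 40*x + 16
which factors as (x - 4)^2*(x - 1)^2. The eigenvalues (with algebraic multiplicities) are λ = 1 with multiplicity 2, λ = 4 with multiplicity 2.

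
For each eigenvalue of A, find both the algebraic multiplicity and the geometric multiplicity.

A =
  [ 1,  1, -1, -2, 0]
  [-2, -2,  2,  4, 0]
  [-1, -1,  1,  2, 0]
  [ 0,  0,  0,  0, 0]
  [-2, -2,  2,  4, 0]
λ = 0: alg = 5, geom = 4

Step 1 — factor the characteristic polynomial to read off the algebraic multiplicities:
  χ_A(x) = x^5

Step 2 — compute geometric multiplicities via the rank-nullity identity g(λ) = n − rank(A − λI):
  rank(A − (0)·I) = 1, so dim ker(A − (0)·I) = n − 1 = 4

Summary:
  λ = 0: algebraic multiplicity = 5, geometric multiplicity = 4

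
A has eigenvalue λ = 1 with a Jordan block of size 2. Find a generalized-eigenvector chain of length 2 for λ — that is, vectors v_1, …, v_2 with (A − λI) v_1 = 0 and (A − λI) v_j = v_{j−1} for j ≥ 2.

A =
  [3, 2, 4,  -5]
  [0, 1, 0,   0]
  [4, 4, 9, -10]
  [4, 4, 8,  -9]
A Jordan chain for λ = 1 of length 2:
v_1 = (2, 0, 4, 4)ᵀ
v_2 = (1, 0, 0, 0)ᵀ

Let N = A − (1)·I. We want v_2 with N^2 v_2 = 0 but N^1 v_2 ≠ 0; then v_{j-1} := N · v_j for j = 2, …, 2.

Pick v_2 = (1, 0, 0, 0)ᵀ.
Then v_1 = N · v_2 = (2, 0, 4, 4)ᵀ.

Sanity check: (A − (1)·I) v_1 = (0, 0, 0, 0)ᵀ = 0. ✓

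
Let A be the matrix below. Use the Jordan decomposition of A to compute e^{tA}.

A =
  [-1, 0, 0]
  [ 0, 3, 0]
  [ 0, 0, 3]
e^{tA} =
  [exp(-t), 0, 0]
  [0, exp(3*t), 0]
  [0, 0, exp(3*t)]

Strategy: write A = P · J · P⁻¹ where J is a Jordan canonical form, so e^{tA} = P · e^{tJ} · P⁻¹, and e^{tJ} can be computed block-by-block.

A has Jordan form
J =
  [-1, 0, 0]
  [ 0, 3, 0]
  [ 0, 0, 3]
(up to reordering of blocks).

Per-block formulas:
  For a 1×1 block at λ = 3: exp(t · [3]) = [e^(3t)].
  For a 1×1 block at λ = -1: exp(t · [-1]) = [e^(-1t)].

After assembling e^{tJ} and conjugating by P, we get:

e^{tA} =
  [exp(-t), 0, 0]
  [0, exp(3*t), 0]
  [0, 0, exp(3*t)]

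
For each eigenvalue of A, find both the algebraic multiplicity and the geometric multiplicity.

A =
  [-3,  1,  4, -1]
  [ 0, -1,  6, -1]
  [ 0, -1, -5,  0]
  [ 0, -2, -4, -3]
λ = -3: alg = 4, geom = 2

Step 1 — factor the characteristic polynomial to read off the algebraic multiplicities:
  χ_A(x) = (x + 3)^4

Step 2 — compute geometric multiplicities via the rank-nullity identity g(λ) = n − rank(A − λI):
  rank(A − (-3)·I) = 2, so dim ker(A − (-3)·I) = n − 2 = 2

Summary:
  λ = -3: algebraic multiplicity = 4, geometric multiplicity = 2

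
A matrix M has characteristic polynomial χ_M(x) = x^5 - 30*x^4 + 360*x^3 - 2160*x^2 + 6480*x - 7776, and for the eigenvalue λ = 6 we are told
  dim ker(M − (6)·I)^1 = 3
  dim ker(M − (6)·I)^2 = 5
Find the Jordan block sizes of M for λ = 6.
Block sizes for λ = 6: [2, 2, 1]

From the dimensions of kernels of powers, the number of Jordan blocks of size at least j is d_j − d_{j−1} where d_j = dim ker(N^j) (with d_0 = 0). Computing the differences gives [3, 2].
The number of blocks of size exactly k is (#blocks of size ≥ k) − (#blocks of size ≥ k + 1), so the partition is: 1 block(s) of size 1, 2 block(s) of size 2.
In nonincreasing order the block sizes are [2, 2, 1].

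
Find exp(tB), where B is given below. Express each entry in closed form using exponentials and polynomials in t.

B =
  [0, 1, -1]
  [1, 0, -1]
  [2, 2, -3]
e^{tB} =
  [t*exp(-t) + exp(-t), t*exp(-t), -t*exp(-t)]
  [t*exp(-t), t*exp(-t) + exp(-t), -t*exp(-t)]
  [2*t*exp(-t), 2*t*exp(-t), -2*t*exp(-t) + exp(-t)]

Strategy: write B = P · J · P⁻¹ where J is a Jordan canonical form, so e^{tB} = P · e^{tJ} · P⁻¹, and e^{tJ} can be computed block-by-block.

B has Jordan form
J =
  [-1,  1,  0]
  [ 0, -1,  0]
  [ 0,  0, -1]
(up to reordering of blocks).

Per-block formulas:
  For a 2×2 Jordan block J_2(-1): exp(t · J_2(-1)) = e^(-1t)·(I + t·N), where N is the 2×2 nilpotent shift.
  For a 1×1 block at λ = -1: exp(t · [-1]) = [e^(-1t)].

After assembling e^{tJ} and conjugating by P, we get:

e^{tB} =
  [t*exp(-t) + exp(-t), t*exp(-t), -t*exp(-t)]
  [t*exp(-t), t*exp(-t) + exp(-t), -t*exp(-t)]
  [2*t*exp(-t), 2*t*exp(-t), -2*t*exp(-t) + exp(-t)]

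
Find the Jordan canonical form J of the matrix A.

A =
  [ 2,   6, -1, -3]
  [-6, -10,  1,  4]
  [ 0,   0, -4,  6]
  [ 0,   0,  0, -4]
J_2(-4) ⊕ J_2(-4)

The characteristic polynomial is
  det(x·I − A) = x^4 + 16*x^3 + 96*x^2 + 256*x + 256 = (x + 4)^4

Eigenvalues and multiplicities (the geometric multiplicity of λ is n − rank(A − λI), which equals the number of Jordan blocks for λ):
  λ = -4: algebraic multiplicity = 4, geometric multiplicity = 2

Determining the block sizes for each eigenvalue:
  λ = -4: with am = 4 and gm = 2, the partition is not yet determined (e.g. several partitions of 4 into 2 parts exist). Let N = A − (-4)·I. Computing rank(N^1) = 2, rank(N^2) = 0; the number of blocks of size ≥ j is rank(N^{j−1}) − rank(N^j), giving [2, 2]. So we have 2 block(s) of size 2 → block sizes [2, 2]

Assembling the blocks gives a Jordan form
J =
  [-4,  1,  0,  0]
  [ 0, -4,  0,  0]
  [ 0,  0, -4,  1]
  [ 0,  0,  0, -4]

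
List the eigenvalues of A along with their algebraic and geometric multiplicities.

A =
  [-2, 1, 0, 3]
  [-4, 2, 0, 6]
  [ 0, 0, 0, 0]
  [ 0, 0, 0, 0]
λ = 0: alg = 4, geom = 3

Step 1 — factor the characteristic polynomial to read off the algebraic multiplicities:
  χ_A(x) = x^4

Step 2 — compute geometric multiplicities via the rank-nullity identity g(λ) = n − rank(A − λI):
  rank(A − (0)·I) = 1, so dim ker(A − (0)·I) = n − 1 = 3

Summary:
  λ = 0: algebraic multiplicity = 4, geometric multiplicity = 3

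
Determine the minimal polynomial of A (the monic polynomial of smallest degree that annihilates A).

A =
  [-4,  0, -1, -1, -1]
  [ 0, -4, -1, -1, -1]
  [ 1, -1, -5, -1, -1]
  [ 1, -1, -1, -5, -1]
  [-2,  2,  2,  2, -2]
x^2 + 8*x + 16

The characteristic polynomial is χ_A(x) = (x + 4)^5, so the eigenvalues are known. The minimal polynomial is
  m_A(x) = Π_λ (x − λ)^{k_λ}
where k_λ is the size of the *largest* Jordan block for λ (equivalently, the smallest k with (A − λI)^k v = 0 for every generalised eigenvector v of λ).

  λ = -4: largest Jordan block has size 2, contributing (x + 4)^2

So m_A(x) = (x + 4)^2 = x^2 + 8*x + 16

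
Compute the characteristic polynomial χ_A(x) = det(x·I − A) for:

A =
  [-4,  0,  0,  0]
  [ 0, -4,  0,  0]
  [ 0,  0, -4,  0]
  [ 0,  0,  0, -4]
x^4 + 16*x^3 + 96*x^2 + 256*x + 256

Expanding det(x·I − A) (e.g. by cofactor expansion or by noting that A is similar to its Jordan form J, which has the same characteristic polynomial as A) gives
  χ_A(x) = x^4 + 16*x^3 + 96*x^2 + 256*x + 256
which factors as (x + 4)^4. The eigenvalues (with algebraic multiplicities) are λ = -4 with multiplicity 4.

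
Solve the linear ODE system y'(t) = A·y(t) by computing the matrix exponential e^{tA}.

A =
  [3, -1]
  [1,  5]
e^{tA} =
  [-t*exp(4*t) + exp(4*t), -t*exp(4*t)]
  [t*exp(4*t), t*exp(4*t) + exp(4*t)]

Strategy: write A = P · J · P⁻¹ where J is a Jordan canonical form, so e^{tA} = P · e^{tJ} · P⁻¹, and e^{tJ} can be computed block-by-block.

A has Jordan form
J =
  [4, 1]
  [0, 4]
(up to reordering of blocks).

Per-block formulas:
  For a 2×2 Jordan block J_2(4): exp(t · J_2(4)) = e^(4t)·(I + t·N), where N is the 2×2 nilpotent shift.

After assembling e^{tJ} and conjugating by P, we get:

e^{tA} =
  [-t*exp(4*t) + exp(4*t), -t*exp(4*t)]
  [t*exp(4*t), t*exp(4*t) + exp(4*t)]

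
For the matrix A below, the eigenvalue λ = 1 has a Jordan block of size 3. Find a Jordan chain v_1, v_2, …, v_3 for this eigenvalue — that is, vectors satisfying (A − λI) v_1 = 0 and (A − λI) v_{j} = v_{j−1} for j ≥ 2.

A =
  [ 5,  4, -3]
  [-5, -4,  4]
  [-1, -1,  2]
A Jordan chain for λ = 1 of length 3:
v_1 = (-1, 1, 0)ᵀ
v_2 = (4, -5, -1)ᵀ
v_3 = (1, 0, 0)ᵀ

Let N = A − (1)·I. We want v_3 with N^3 v_3 = 0 but N^2 v_3 ≠ 0; then v_{j-1} := N · v_j for j = 3, …, 2.

Pick v_3 = (1, 0, 0)ᵀ.
Then v_2 = N · v_3 = (4, -5, -1)ᵀ.
Then v_1 = N · v_2 = (-1, 1, 0)ᵀ.

Sanity check: (A − (1)·I) v_1 = (0, 0, 0)ᵀ = 0. ✓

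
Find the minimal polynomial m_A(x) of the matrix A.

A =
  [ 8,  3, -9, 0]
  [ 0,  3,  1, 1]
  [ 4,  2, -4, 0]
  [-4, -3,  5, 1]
x^3 - 6*x^2 + 12*x - 8

The characteristic polynomial is χ_A(x) = (x - 2)^4, so the eigenvalues are known. The minimal polynomial is
  m_A(x) = Π_λ (x − λ)^{k_λ}
where k_λ is the size of the *largest* Jordan block for λ (equivalently, the smallest k with (A − λI)^k v = 0 for every generalised eigenvector v of λ).

  λ = 2: largest Jordan block has size 3, contributing (x − 2)^3

So m_A(x) = (x - 2)^3 = x^3 - 6*x^2 + 12*x - 8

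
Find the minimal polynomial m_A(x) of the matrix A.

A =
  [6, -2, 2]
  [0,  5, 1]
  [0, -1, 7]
x^2 - 12*x + 36

The characteristic polynomial is χ_A(x) = (x - 6)^3, so the eigenvalues are known. The minimal polynomial is
  m_A(x) = Π_λ (x − λ)^{k_λ}
where k_λ is the size of the *largest* Jordan block for λ (equivalently, the smallest k with (A − λI)^k v = 0 for every generalised eigenvector v of λ).

  λ = 6: largest Jordan block has size 2, contributing (x − 6)^2

So m_A(x) = (x - 6)^2 = x^2 - 12*x + 36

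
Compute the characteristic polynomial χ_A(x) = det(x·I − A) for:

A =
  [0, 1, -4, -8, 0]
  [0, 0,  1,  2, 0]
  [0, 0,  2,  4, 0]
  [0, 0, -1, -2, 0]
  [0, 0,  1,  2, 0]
x^5

Expanding det(x·I − A) (e.g. by cofactor expansion or by noting that A is similar to its Jordan form J, which has the same characteristic polynomial as A) gives
  χ_A(x) = x^5
which factors as x^5. The eigenvalues (with algebraic multiplicities) are λ = 0 with multiplicity 5.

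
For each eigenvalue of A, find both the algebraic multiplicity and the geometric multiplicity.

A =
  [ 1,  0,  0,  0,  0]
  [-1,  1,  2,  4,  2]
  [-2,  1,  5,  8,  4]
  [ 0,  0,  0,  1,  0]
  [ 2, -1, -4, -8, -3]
λ = 1: alg = 5, geom = 3

Step 1 — factor the characteristic polynomial to read off the algebraic multiplicities:
  χ_A(x) = (x - 1)^5

Step 2 — compute geometric multiplicities via the rank-nullity identity g(λ) = n − rank(A − λI):
  rank(A − (1)·I) = 2, so dim ker(A − (1)·I) = n − 2 = 3

Summary:
  λ = 1: algebraic multiplicity = 5, geometric multiplicity = 3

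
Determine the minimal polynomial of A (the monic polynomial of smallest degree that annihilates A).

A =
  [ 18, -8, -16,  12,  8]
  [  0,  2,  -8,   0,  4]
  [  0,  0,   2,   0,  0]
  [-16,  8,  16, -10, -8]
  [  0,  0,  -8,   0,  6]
x^2 - 8*x + 12

The characteristic polynomial is χ_A(x) = (x - 6)^2*(x - 2)^3, so the eigenvalues are known. The minimal polynomial is
  m_A(x) = Π_λ (x − λ)^{k_λ}
where k_λ is the size of the *largest* Jordan block for λ (equivalently, the smallest k with (A − λI)^k v = 0 for every generalised eigenvector v of λ).

  λ = 2: largest Jordan block has size 1, contributing (x − 2)
  λ = 6: largest Jordan block has size 1, contributing (x − 6)

So m_A(x) = (x - 6)*(x - 2) = x^2 - 8*x + 12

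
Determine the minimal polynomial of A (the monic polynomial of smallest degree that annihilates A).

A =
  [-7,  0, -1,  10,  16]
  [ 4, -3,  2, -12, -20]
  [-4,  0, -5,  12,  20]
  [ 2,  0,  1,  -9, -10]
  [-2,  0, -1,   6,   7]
x^3 + 11*x^2 + 39*x + 45

The characteristic polynomial is χ_A(x) = (x + 3)^4*(x + 5), so the eigenvalues are known. The minimal polynomial is
  m_A(x) = Π_λ (x − λ)^{k_λ}
where k_λ is the size of the *largest* Jordan block for λ (equivalently, the smallest k with (A − λI)^k v = 0 for every generalised eigenvector v of λ).

  λ = -5: largest Jordan block has size 1, contributing (x + 5)
  λ = -3: largest Jordan block has size 2, contributing (x + 3)^2

So m_A(x) = (x + 3)^2*(x + 5) = x^3 + 11*x^2 + 39*x + 45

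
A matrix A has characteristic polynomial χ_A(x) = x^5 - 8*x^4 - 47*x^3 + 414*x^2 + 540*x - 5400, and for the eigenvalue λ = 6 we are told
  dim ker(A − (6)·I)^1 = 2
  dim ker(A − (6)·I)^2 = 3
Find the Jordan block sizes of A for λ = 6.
Block sizes for λ = 6: [2, 1]

From the dimensions of kernels of powers, the number of Jordan blocks of size at least j is d_j − d_{j−1} where d_j = dim ker(N^j) (with d_0 = 0). Computing the differences gives [2, 1].
The number of blocks of size exactly k is (#blocks of size ≥ k) − (#blocks of size ≥ k + 1), so the partition is: 1 block(s) of size 1, 1 block(s) of size 2.
In nonincreasing order the block sizes are [2, 1].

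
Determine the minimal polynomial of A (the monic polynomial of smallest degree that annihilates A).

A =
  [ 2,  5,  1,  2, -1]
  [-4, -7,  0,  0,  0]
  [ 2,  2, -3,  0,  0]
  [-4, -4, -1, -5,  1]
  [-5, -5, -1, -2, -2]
x^3 + 9*x^2 + 27*x + 27

The characteristic polynomial is χ_A(x) = (x + 3)^5, so the eigenvalues are known. The minimal polynomial is
  m_A(x) = Π_λ (x − λ)^{k_λ}
where k_λ is the size of the *largest* Jordan block for λ (equivalently, the smallest k with (A − λI)^k v = 0 for every generalised eigenvector v of λ).

  λ = -3: largest Jordan block has size 3, contributing (x + 3)^3

So m_A(x) = (x + 3)^3 = x^3 + 9*x^2 + 27*x + 27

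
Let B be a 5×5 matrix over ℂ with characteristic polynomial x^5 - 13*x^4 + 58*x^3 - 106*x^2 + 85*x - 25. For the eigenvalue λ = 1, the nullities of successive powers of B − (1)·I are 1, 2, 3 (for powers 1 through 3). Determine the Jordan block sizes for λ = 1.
Block sizes for λ = 1: [3]

From the dimensions of kernels of powers, the number of Jordan blocks of size at least j is d_j − d_{j−1} where d_j = dim ker(N^j) (with d_0 = 0). Computing the differences gives [1, 1, 1].
The number of blocks of size exactly k is (#blocks of size ≥ k) − (#blocks of size ≥ k + 1), so the partition is: 1 block(s) of size 3.
In nonincreasing order the block sizes are [3].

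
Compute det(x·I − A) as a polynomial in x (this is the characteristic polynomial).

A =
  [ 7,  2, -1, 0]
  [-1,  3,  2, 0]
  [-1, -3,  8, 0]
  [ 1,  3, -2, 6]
x^4 - 24*x^3 + 216*x^2 - 864*x + 1296

Expanding det(x·I − A) (e.g. by cofactor expansion or by noting that A is similar to its Jordan form J, which has the same characteristic polynomial as A) gives
  χ_A(x) = x^4 - 24*x^3 + 216*x^2 - 864*x + 1296
which factors as (x - 6)^4. The eigenvalues (with algebraic multiplicities) are λ = 6 with multiplicity 4.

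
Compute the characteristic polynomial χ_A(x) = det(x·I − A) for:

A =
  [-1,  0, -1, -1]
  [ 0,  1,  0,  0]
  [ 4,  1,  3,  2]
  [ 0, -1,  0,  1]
x^4 - 4*x^3 + 6*x^2 - 4*x + 1

Expanding det(x·I − A) (e.g. by cofactor expansion or by noting that A is similar to its Jordan form J, which has the same characteristic polynomial as A) gives
  χ_A(x) = x^4 - 4*x^3 + 6*x^2 - 4*x + 1
which factors as (x - 1)^4. The eigenvalues (with algebraic multiplicities) are λ = 1 with multiplicity 4.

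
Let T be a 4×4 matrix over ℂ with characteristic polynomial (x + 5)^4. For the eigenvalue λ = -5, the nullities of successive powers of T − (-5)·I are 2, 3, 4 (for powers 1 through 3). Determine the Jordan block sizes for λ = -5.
Block sizes for λ = -5: [3, 1]

From the dimensions of kernels of powers, the number of Jordan blocks of size at least j is d_j − d_{j−1} where d_j = dim ker(N^j) (with d_0 = 0). Computing the differences gives [2, 1, 1].
The number of blocks of size exactly k is (#blocks of size ≥ k) − (#blocks of size ≥ k + 1), so the partition is: 1 block(s) of size 1, 1 block(s) of size 3.
In nonincreasing order the block sizes are [3, 1].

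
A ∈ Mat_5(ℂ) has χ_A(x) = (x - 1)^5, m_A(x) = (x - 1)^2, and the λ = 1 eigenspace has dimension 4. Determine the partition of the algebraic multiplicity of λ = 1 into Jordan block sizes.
Block sizes for λ = 1: [2, 1, 1, 1]

Step 1 — from the characteristic polynomial, algebraic multiplicity of λ = 1 is 5. From dim ker(A − (1)·I) = 4, there are exactly 4 Jordan blocks for λ = 1.
Step 2 — from the minimal polynomial, the factor (x − 1)^2 tells us the largest block for λ = 1 has size 2.
Step 3 — with total size 5, 4 blocks, and largest block 2, the block sizes (in nonincreasing order) are [2, 1, 1, 1].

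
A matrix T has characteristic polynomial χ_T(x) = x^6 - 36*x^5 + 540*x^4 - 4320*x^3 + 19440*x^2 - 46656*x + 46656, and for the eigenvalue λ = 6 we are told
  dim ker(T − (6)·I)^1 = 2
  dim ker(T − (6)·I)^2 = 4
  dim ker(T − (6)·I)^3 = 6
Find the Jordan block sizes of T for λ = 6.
Block sizes for λ = 6: [3, 3]

From the dimensions of kernels of powers, the number of Jordan blocks of size at least j is d_j − d_{j−1} where d_j = dim ker(N^j) (with d_0 = 0). Computing the differences gives [2, 2, 2].
The number of blocks of size exactly k is (#blocks of size ≥ k) − (#blocks of size ≥ k + 1), so the partition is: 2 block(s) of size 3.
In nonincreasing order the block sizes are [3, 3].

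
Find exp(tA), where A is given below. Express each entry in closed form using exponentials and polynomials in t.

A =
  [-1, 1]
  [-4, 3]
e^{tA} =
  [-2*t*exp(t) + exp(t), t*exp(t)]
  [-4*t*exp(t), 2*t*exp(t) + exp(t)]

Strategy: write A = P · J · P⁻¹ where J is a Jordan canonical form, so e^{tA} = P · e^{tJ} · P⁻¹, and e^{tJ} can be computed block-by-block.

A has Jordan form
J =
  [1, 1]
  [0, 1]
(up to reordering of blocks).

Per-block formulas:
  For a 2×2 Jordan block J_2(1): exp(t · J_2(1)) = e^(1t)·(I + t·N), where N is the 2×2 nilpotent shift.

After assembling e^{tJ} and conjugating by P, we get:

e^{tA} =
  [-2*t*exp(t) + exp(t), t*exp(t)]
  [-4*t*exp(t), 2*t*exp(t) + exp(t)]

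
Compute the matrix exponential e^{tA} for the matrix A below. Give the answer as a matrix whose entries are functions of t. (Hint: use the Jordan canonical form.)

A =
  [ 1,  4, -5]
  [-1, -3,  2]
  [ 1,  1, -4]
e^{tA} =
  [3*t*exp(-2*t) + exp(-2*t), 3*t^2*exp(-2*t)/2 + 4*t*exp(-2*t), 3*t^2*exp(-2*t)/2 - 5*t*exp(-2*t)]
  [-t*exp(-2*t), -t^2*exp(-2*t)/2 - t*exp(-2*t) + exp(-2*t), -t^2*exp(-2*t)/2 + 2*t*exp(-2*t)]
  [t*exp(-2*t), t^2*exp(-2*t)/2 + t*exp(-2*t), t^2*exp(-2*t)/2 - 2*t*exp(-2*t) + exp(-2*t)]

Strategy: write A = P · J · P⁻¹ where J is a Jordan canonical form, so e^{tA} = P · e^{tJ} · P⁻¹, and e^{tJ} can be computed block-by-block.

A has Jordan form
J =
  [-2,  1,  0]
  [ 0, -2,  1]
  [ 0,  0, -2]
(up to reordering of blocks).

Per-block formulas:
  For a 3×3 Jordan block J_3(-2): exp(t · J_3(-2)) = e^(-2t)·(I + t·N + (t^2/2)·N^2), where N is the 3×3 nilpotent shift.

After assembling e^{tJ} and conjugating by P, we get:

e^{tA} =
  [3*t*exp(-2*t) + exp(-2*t), 3*t^2*exp(-2*t)/2 + 4*t*exp(-2*t), 3*t^2*exp(-2*t)/2 - 5*t*exp(-2*t)]
  [-t*exp(-2*t), -t^2*exp(-2*t)/2 - t*exp(-2*t) + exp(-2*t), -t^2*exp(-2*t)/2 + 2*t*exp(-2*t)]
  [t*exp(-2*t), t^2*exp(-2*t)/2 + t*exp(-2*t), t^2*exp(-2*t)/2 - 2*t*exp(-2*t) + exp(-2*t)]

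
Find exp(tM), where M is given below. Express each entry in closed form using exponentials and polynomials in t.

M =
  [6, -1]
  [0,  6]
e^{tM} =
  [exp(6*t), -t*exp(6*t)]
  [0, exp(6*t)]

Strategy: write M = P · J · P⁻¹ where J is a Jordan canonical form, so e^{tM} = P · e^{tJ} · P⁻¹, and e^{tJ} can be computed block-by-block.

M has Jordan form
J =
  [6, 1]
  [0, 6]
(up to reordering of blocks).

Per-block formulas:
  For a 2×2 Jordan block J_2(6): exp(t · J_2(6)) = e^(6t)·(I + t·N), where N is the 2×2 nilpotent shift.

After assembling e^{tJ} and conjugating by P, we get:

e^{tM} =
  [exp(6*t), -t*exp(6*t)]
  [0, exp(6*t)]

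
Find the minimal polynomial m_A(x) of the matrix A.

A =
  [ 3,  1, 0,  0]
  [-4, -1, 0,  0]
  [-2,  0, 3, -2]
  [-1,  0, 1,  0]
x^3 - 4*x^2 + 5*x - 2

The characteristic polynomial is χ_A(x) = (x - 2)*(x - 1)^3, so the eigenvalues are known. The minimal polynomial is
  m_A(x) = Π_λ (x − λ)^{k_λ}
where k_λ is the size of the *largest* Jordan block for λ (equivalently, the smallest k with (A − λI)^k v = 0 for every generalised eigenvector v of λ).

  λ = 1: largest Jordan block has size 2, contributing (x − 1)^2
  λ = 2: largest Jordan block has size 1, contributing (x − 2)

So m_A(x) = (x - 2)*(x - 1)^2 = x^3 - 4*x^2 + 5*x - 2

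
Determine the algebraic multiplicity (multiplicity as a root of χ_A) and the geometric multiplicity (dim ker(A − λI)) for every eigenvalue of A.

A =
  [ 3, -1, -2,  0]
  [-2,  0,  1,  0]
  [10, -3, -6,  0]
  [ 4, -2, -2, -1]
λ = -1: alg = 4, geom = 2

Step 1 — factor the characteristic polynomial to read off the algebraic multiplicities:
  χ_A(x) = (x + 1)^4

Step 2 — compute geometric multiplicities via the rank-nullity identity g(λ) = n − rank(A − λI):
  rank(A − (-1)·I) = 2, so dim ker(A − (-1)·I) = n − 2 = 2

Summary:
  λ = -1: algebraic multiplicity = 4, geometric multiplicity = 2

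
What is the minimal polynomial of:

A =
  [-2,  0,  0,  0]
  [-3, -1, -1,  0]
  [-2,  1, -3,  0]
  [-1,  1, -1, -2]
x^3 + 6*x^2 + 12*x + 8

The characteristic polynomial is χ_A(x) = (x + 2)^4, so the eigenvalues are known. The minimal polynomial is
  m_A(x) = Π_λ (x − λ)^{k_λ}
where k_λ is the size of the *largest* Jordan block for λ (equivalently, the smallest k with (A − λI)^k v = 0 for every generalised eigenvector v of λ).

  λ = -2: largest Jordan block has size 3, contributing (x + 2)^3

So m_A(x) = (x + 2)^3 = x^3 + 6*x^2 + 12*x + 8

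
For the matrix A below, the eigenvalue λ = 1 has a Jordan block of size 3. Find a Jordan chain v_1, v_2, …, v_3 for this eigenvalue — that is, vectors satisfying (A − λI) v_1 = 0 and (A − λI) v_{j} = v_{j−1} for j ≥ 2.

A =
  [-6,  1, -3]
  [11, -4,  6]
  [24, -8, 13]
A Jordan chain for λ = 1 of length 3:
v_1 = (-12, 12, 32)ᵀ
v_2 = (-7, 11, 24)ᵀ
v_3 = (1, 0, 0)ᵀ

Let N = A − (1)·I. We want v_3 with N^3 v_3 = 0 but N^2 v_3 ≠ 0; then v_{j-1} := N · v_j for j = 3, …, 2.

Pick v_3 = (1, 0, 0)ᵀ.
Then v_2 = N · v_3 = (-7, 11, 24)ᵀ.
Then v_1 = N · v_2 = (-12, 12, 32)ᵀ.

Sanity check: (A − (1)·I) v_1 = (0, 0, 0)ᵀ = 0. ✓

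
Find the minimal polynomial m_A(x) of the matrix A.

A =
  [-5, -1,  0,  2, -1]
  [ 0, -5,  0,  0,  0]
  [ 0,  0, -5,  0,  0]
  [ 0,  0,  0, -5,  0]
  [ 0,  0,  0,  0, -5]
x^2 + 10*x + 25

The characteristic polynomial is χ_A(x) = (x + 5)^5, so the eigenvalues are known. The minimal polynomial is
  m_A(x) = Π_λ (x − λ)^{k_λ}
where k_λ is the size of the *largest* Jordan block for λ (equivalently, the smallest k with (A − λI)^k v = 0 for every generalised eigenvector v of λ).

  λ = -5: largest Jordan block has size 2, contributing (x + 5)^2

So m_A(x) = (x + 5)^2 = x^2 + 10*x + 25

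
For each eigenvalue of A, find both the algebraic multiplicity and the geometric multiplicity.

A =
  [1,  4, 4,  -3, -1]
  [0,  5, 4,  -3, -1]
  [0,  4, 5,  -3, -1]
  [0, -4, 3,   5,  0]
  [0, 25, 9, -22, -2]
λ = 1: alg = 2, geom = 2; λ = 4: alg = 3, geom = 1

Step 1 — factor the characteristic polynomial to read off the algebraic multiplicities:
  χ_A(x) = (x - 4)^3*(x - 1)^2

Step 2 — compute geometric multiplicities via the rank-nullity identity g(λ) = n − rank(A − λI):
  rank(A − (1)·I) = 3, so dim ker(A − (1)·I) = n − 3 = 2
  rank(A − (4)·I) = 4, so dim ker(A − (4)·I) = n − 4 = 1

Summary:
  λ = 1: algebraic multiplicity = 2, geometric multiplicity = 2
  λ = 4: algebraic multiplicity = 3, geometric multiplicity = 1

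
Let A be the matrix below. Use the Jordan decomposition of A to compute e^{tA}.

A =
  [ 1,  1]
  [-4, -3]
e^{tA} =
  [2*t*exp(-t) + exp(-t), t*exp(-t)]
  [-4*t*exp(-t), -2*t*exp(-t) + exp(-t)]

Strategy: write A = P · J · P⁻¹ where J is a Jordan canonical form, so e^{tA} = P · e^{tJ} · P⁻¹, and e^{tJ} can be computed block-by-block.

A has Jordan form
J =
  [-1,  1]
  [ 0, -1]
(up to reordering of blocks).

Per-block formulas:
  For a 2×2 Jordan block J_2(-1): exp(t · J_2(-1)) = e^(-1t)·(I + t·N), where N is the 2×2 nilpotent shift.

After assembling e^{tJ} and conjugating by P, we get:

e^{tA} =
  [2*t*exp(-t) + exp(-t), t*exp(-t)]
  [-4*t*exp(-t), -2*t*exp(-t) + exp(-t)]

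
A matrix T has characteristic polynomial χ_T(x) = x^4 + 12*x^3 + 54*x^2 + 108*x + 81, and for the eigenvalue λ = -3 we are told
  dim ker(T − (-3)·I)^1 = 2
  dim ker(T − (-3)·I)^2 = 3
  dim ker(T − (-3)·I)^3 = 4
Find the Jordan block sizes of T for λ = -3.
Block sizes for λ = -3: [3, 1]

From the dimensions of kernels of powers, the number of Jordan blocks of size at least j is d_j − d_{j−1} where d_j = dim ker(N^j) (with d_0 = 0). Computing the differences gives [2, 1, 1].
The number of blocks of size exactly k is (#blocks of size ≥ k) − (#blocks of size ≥ k + 1), so the partition is: 1 block(s) of size 1, 1 block(s) of size 3.
In nonincreasing order the block sizes are [3, 1].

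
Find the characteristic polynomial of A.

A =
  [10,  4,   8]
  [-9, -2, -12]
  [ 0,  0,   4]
x^3 - 12*x^2 + 48*x - 64

Expanding det(x·I − A) (e.g. by cofactor expansion or by noting that A is similar to its Jordan form J, which has the same characteristic polynomial as A) gives
  χ_A(x) = x^3 - 12*x^2 + 48*x - 64
which factors as (x - 4)^3. The eigenvalues (with algebraic multiplicities) are λ = 4 with multiplicity 3.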